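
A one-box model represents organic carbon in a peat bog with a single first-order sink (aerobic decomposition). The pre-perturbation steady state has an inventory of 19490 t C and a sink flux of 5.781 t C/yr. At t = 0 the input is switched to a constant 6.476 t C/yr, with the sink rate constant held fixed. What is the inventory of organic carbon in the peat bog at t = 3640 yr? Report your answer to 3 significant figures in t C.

21000 t C

τ = M₀/F₀ = 19490/5.781 = 3371 yr; rate constant k = 1/τ.
New steady state M_∞ = F₁/k = F₁·τ = 6.476 × 3371 = 21833 t C.
M(t) = M_∞ + (M₀ − M_∞)·e^(−t/τ); t/τ = 3640/3371 = 1.080, so e^(−t/τ) = 0.3397.
M(t) = 21833 − 2343 × 0.3397 = 21037 t C.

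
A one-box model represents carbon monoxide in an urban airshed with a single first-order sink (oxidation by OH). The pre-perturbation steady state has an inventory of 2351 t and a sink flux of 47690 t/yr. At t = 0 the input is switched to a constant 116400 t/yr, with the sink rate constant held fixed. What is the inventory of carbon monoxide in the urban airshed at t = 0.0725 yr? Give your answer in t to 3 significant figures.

The sink rate constant is k = F₀/M₀ = 47690/2351 = 20.28 yr⁻¹.
Solving dM/dt = F₁ − kM with M(0) = M₀ gives M(t) = F₁/k + (M₀ − F₁/k)·e^(−kt).
F₁/k = 116400/20.28 = 5738.2 t; kt = 20.28 × 0.0725 = 1.471, e^(−kt) = 0.2298.
M(0.0725) = 5738.2 + (2351 − 5738.2) × 0.2298 = 5738.2 − 778.3 = 4959.9 t.

4960 t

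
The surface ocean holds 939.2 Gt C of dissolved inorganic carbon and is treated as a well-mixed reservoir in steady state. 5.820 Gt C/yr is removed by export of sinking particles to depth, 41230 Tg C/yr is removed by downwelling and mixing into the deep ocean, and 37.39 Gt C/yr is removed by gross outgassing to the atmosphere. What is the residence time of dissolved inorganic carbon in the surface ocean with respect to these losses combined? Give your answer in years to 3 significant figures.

11.1 yr

Convert the downwelling and mixing into the deep ocean flux: 41230 Tg C/yr = 41.23 Gt C/yr.
Total removal = 5.820 + 41.23 + 37.39 = 84.440 Gt C/yr.
τ = M / ΣF_out = 939.2 / 84.440 = 11.12 yr.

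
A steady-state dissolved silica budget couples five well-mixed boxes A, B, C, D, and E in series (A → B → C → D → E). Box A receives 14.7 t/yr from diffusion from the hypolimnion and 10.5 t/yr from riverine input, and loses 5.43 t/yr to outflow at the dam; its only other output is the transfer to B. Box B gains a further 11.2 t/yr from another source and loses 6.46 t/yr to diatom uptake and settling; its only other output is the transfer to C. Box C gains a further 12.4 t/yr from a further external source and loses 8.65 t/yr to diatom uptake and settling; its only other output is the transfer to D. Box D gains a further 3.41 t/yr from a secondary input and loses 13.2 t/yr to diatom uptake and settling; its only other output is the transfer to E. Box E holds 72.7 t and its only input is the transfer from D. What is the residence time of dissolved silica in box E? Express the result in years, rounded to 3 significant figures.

Box A: F(A→B) = (14.7 + 10.5) − 5.43 = 19.770 t/yr.
Box B: F(B→C) = (19.770 + 11.2) − 6.46 = 24.510 t/yr.
Box C: F(C→D) = (24.510 + 12.4) − 8.65 = 28.260 t/yr.
Box D: F(D→E) = (28.260 + 3.41) − 13.2 = 18.470 t/yr.
Box E throughput = its input = 18.470 t/yr; τ = 72.7 / 18.470 = 3.936 yr.

3.94 yr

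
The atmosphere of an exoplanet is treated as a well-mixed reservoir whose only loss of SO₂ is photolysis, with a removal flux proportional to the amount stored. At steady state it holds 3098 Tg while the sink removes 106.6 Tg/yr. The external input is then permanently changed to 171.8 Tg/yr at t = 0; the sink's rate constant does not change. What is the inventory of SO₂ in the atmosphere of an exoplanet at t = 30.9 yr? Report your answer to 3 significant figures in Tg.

The sink rate constant is k = F₀/M₀ = 106.6/3098 = 0.03441 yr⁻¹.
Solving dM/dt = F₁ − kM with M(0) = M₀ gives M(t) = F₁/k + (M₀ − F₁/k)·e^(−kt).
F₁/k = 171.8/0.03441 = 4992.8 Tg; kt = 0.03441 × 30.9 = 1.063, e^(−kt) = 0.3453.
M(30.9) = 4992.8 + (3098 − 4992.8) × 0.3453 = 4992.8 − 654.3 = 4338.5 Tg.

4340 Tg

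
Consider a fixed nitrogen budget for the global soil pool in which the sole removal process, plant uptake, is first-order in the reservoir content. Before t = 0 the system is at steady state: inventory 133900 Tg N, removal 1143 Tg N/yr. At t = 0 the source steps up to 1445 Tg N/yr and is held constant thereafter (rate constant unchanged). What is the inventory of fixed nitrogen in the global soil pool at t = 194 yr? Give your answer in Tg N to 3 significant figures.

The sink rate constant is k = F₀/M₀ = 1143/133900 = 0.008536 yr⁻¹.
Solving dM/dt = F₁ − kM with M(0) = M₀ gives M(t) = F₁/k + (M₀ − F₁/k)·e^(−kt).
F₁/k = 1445/0.008536 = 169280 Tg N; kt = 0.008536 × 194 = 1.656, e^(−kt) = 0.1909.
M(194) = 169280 + (133900 − 169280) × 0.1909 = 169280 − 6754 = 162530 Tg N.

163000 Tg N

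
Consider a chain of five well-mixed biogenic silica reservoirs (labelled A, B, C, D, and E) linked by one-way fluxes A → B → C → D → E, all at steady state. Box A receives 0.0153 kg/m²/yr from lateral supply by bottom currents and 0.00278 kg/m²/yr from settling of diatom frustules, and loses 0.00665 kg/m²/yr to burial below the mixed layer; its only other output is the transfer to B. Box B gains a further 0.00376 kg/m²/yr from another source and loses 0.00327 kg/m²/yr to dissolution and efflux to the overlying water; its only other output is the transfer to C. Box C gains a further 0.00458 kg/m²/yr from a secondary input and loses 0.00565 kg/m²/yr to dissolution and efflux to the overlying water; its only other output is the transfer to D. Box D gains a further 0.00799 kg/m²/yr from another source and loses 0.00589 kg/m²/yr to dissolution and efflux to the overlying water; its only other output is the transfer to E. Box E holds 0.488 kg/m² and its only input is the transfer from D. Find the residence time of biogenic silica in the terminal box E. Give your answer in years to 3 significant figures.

37.7 yr

Box A: F(A→B) = (0.0153 + 0.00278) − 0.00665 = 0.011430 kg/m²/yr.
Box B: F(B→C) = (0.011430 + 0.00376) − 0.00327 = 0.011920 kg/m²/yr.
Box C: F(C→D) = (0.011920 + 0.00458) − 0.00565 = 0.010850 kg/m²/yr.
Box D: F(D→E) = (0.010850 + 0.00799) − 0.00589 = 0.012950 kg/m²/yr.
Box E throughput = its input = 0.012950 kg/m²/yr; τ = 0.488 / 0.012950 = 37.68 yr.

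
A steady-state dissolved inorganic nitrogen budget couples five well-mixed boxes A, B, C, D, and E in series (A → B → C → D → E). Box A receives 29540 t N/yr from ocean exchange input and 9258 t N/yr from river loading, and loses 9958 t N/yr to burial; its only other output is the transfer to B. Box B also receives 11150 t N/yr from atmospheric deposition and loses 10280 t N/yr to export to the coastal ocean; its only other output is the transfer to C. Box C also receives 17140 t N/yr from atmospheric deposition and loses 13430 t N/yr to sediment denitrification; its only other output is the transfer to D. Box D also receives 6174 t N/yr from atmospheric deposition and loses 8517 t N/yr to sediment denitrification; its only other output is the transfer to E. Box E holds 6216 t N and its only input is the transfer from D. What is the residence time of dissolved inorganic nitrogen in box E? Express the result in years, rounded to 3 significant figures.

0.200 yr

Box A: F(A→B) = (29540 + 9258) − 9958 = 28840 t N/yr.
Box B: F(B→C) = (28840 + 11150) − 10280 = 29710 t N/yr.
Box C: F(C→D) = (29710 + 17140) − 13430 = 33420 t N/yr.
Box D: F(D→E) = (33420 + 6174) − 8517 = 31077 t N/yr.
Box E throughput = its input = 31077 t N/yr; τ = 6216 / 31077 = 0.2000 yr.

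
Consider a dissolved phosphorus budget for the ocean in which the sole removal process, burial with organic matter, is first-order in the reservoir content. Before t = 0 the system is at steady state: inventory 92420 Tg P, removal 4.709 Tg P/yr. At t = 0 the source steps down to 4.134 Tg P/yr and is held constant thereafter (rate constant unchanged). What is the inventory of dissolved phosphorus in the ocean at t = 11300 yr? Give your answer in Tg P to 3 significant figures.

87500 Tg P

The sink rate constant is k = F₀/M₀ = 4.709/92420 = 5.095×10^-5 yr⁻¹.
Solving dM/dt = F₁ − kM with M(0) = M₀ gives M(t) = F₁/k + (M₀ − F₁/k)·e^(−kt).
F₁/k = 4.134/5.095×10^-5 = 81135 Tg P; kt = 5.095×10^-5 × 11300 = 0.5758, e^(−kt) = 0.5623.
M(11300) = 81135 + (92420 − 81135) × 0.5623 = 81135 + 6345 = 87480 Tg P.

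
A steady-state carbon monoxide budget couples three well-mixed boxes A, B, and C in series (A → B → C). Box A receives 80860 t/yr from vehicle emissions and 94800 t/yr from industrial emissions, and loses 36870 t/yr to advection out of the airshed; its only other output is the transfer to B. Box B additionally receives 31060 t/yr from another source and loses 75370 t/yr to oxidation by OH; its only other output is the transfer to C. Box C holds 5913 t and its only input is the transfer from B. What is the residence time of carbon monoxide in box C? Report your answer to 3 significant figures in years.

Box A: F(A→B) = (80860 + 94800) − 36870 = 138790 t/yr.
Box B: F(B→C) = (138790 + 31060) − 75370 = 94480 t/yr.
Box C throughput = its input = 94480 t/yr; τ = 5913 / 94480 = 0.06258 yr.

0.0626 yr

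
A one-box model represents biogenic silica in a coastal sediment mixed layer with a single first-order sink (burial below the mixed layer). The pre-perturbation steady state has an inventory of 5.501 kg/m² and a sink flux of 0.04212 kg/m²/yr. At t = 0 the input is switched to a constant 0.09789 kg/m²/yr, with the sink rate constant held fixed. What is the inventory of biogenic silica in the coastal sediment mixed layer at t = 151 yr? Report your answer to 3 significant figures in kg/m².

10.5 kg/m²

The sink rate constant is k = F₀/M₀ = 0.04212/5.501 = 0.007657 yr⁻¹.
Solving dM/dt = F₁ − kM with M(0) = M₀ gives M(t) = F₁/k + (M₀ − F₁/k)·e^(−kt).
F₁/k = 0.09789/0.007657 = 12.785 kg/m²; kt = 0.007657 × 151 = 1.156, e^(−kt) = 0.3147.
M(151) = 12.785 + (5.501 − 12.785) × 0.3147 = 12.785 − 2.292 = 10.493 kg/m².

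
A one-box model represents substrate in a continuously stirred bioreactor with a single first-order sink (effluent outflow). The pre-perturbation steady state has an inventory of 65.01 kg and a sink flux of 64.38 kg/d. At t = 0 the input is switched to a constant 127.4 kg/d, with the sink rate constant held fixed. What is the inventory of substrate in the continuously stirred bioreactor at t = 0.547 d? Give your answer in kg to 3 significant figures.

Residence time τ = M₀/F₀ = 1.010 d. The eventual steady state is M_∞ = M₀·(F₁/F₀) = 65.01 × 127.4/64.38 = 128.65 kg.
The anomaly ΔM(t) = M(t) − M_∞ decays as ΔM₀·e^(−t/τ) with ΔM₀ = 65.01 − 128.65 = −63.64 kg.
At t = 0.547 d, e^(−t/τ) = e^(−0.5417) = 0.5818, so ΔM = −37.02 kg and M = 128.65 − 37.02 = 91.625 kg.

91.6 kg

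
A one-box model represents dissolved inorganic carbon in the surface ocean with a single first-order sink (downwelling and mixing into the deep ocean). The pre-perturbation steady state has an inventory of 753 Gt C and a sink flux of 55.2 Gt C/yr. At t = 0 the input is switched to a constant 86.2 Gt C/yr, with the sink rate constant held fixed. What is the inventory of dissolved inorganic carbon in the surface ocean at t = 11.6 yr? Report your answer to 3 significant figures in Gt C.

τ = M₀/F₀ = 753/55.2 = 13.64 yr; rate constant k = 1/τ.
New steady state M_∞ = F₁/k = F₁·τ = 86.2 × 13.64 = 1175.9 Gt C.
M(t) = M_∞ + (M₀ − M_∞)·e^(−t/τ); t/τ = 11.6/13.64 = 0.8504, so e^(−t/τ) = 0.4273.
M(t) = 1175.9 − 422.9 × 0.4273 = 995.20 Gt C.

995 Gt C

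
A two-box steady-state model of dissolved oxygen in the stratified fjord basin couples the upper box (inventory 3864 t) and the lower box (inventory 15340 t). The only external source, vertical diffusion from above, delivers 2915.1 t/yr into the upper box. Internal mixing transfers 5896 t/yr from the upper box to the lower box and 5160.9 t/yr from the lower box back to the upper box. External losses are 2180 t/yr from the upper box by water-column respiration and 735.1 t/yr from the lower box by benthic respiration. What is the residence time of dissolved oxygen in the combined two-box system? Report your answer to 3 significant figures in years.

6.59 yr

Treat the two boxes together as one reservoir: the mixing fluxes between them are internal recycling, so τ = ΣM / Σ(external losses).
M_total = 3864 + 15340 = 19204 t.
ΣF_external_out = 2180 + 735.1 = 2915.1 t/yr.
τ = M_total / ΣF_ext = 19204 / 2915.1 = 6.588 yr.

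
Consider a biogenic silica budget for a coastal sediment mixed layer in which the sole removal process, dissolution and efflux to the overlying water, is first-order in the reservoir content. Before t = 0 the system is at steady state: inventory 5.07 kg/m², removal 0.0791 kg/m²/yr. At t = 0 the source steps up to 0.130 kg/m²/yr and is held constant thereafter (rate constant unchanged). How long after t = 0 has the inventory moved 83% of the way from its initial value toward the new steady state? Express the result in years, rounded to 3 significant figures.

114 yr

τ = M₀/F₀ = 5.07/0.0791 = 64.10 yr.
The remaining gap fraction is e^(−t/τ); 83% covered ⇒ e^(−t/τ) = 0.170.
t = −τ ln(0.170) = 64.10 × 1.772 = 113.6 yr.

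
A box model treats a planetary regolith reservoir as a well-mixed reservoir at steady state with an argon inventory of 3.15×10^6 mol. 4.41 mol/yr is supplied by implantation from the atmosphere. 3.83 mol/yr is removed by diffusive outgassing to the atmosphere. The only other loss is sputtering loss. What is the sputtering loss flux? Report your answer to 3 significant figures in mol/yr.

At steady state ΣF_in = ΣF_out.
ΣF_in = 4.4100 mol/yr.
Sputtering loss flux = ΣF_in − (3.83) = 4.4100 − 3.830 = 0.5800 mol/yr.

0.580 mol/yr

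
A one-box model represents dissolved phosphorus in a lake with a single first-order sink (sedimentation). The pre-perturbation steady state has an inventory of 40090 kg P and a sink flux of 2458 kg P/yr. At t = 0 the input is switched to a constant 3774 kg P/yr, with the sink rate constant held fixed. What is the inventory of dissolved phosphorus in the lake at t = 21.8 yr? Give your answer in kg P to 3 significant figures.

55900 kg P

Residence time τ = M₀/F₀ = 16.31 yr. The eventual steady state is M_∞ = M₀·(F₁/F₀) = 40090 × 3774/2458 = 61554 kg P.
The anomaly ΔM(t) = M(t) − M_∞ decays as ΔM₀·e^(−t/τ) with ΔM₀ = 40090 − 61554 = −21460 kg P.
At t = 21.8 yr, e^(−t/τ) = e^(−1.337) = 0.2627, so ΔM = −5639 kg P and M = 61554 − 5639 = 55915 kg P.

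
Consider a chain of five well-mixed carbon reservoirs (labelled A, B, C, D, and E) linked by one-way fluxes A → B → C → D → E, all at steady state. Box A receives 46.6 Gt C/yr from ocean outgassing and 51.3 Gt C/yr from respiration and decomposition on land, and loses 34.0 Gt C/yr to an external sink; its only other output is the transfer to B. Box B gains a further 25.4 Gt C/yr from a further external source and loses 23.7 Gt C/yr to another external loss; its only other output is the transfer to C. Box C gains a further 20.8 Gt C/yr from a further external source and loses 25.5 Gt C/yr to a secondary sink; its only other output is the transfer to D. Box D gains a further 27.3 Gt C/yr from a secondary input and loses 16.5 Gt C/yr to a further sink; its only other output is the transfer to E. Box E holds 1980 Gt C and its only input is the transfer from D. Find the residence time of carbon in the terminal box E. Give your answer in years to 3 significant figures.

Box A: F(A→B) = (46.6 + 51.3) − 34.0 = 63.900 Gt C/yr.
Box B: F(B→C) = (63.900 + 25.4) − 23.7 = 65.600 Gt C/yr.
Box C: F(C→D) = (65.600 + 20.8) − 25.5 = 60.900 Gt C/yr.
Box D: F(D→E) = (60.900 + 27.3) − 16.5 = 71.700 Gt C/yr.
Box E throughput = its input = 71.700 Gt C/yr; τ = 1980 / 71.700 = 27.62 yr.

27.6 yr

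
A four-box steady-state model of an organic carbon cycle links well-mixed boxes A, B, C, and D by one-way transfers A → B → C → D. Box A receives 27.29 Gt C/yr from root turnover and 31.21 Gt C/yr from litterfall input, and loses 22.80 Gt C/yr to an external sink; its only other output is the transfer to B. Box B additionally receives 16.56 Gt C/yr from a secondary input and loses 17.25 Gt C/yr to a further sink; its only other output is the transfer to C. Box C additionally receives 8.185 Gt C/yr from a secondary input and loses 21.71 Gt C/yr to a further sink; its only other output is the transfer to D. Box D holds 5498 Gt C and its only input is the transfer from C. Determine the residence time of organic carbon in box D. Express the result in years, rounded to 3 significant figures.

256 yr

Box A: F(A→B) = (27.29 + 31.21) − 22.80 = 35.700 Gt C/yr.
Box B: F(B→C) = (35.700 + 16.56) − 17.25 = 35.010 Gt C/yr.
Box C: F(C→D) = (35.010 + 8.185) − 21.71 = 21.485 Gt C/yr.
Box D throughput = its input = 21.485 Gt C/yr; τ = 5498 / 21.485 = 255.9 yr.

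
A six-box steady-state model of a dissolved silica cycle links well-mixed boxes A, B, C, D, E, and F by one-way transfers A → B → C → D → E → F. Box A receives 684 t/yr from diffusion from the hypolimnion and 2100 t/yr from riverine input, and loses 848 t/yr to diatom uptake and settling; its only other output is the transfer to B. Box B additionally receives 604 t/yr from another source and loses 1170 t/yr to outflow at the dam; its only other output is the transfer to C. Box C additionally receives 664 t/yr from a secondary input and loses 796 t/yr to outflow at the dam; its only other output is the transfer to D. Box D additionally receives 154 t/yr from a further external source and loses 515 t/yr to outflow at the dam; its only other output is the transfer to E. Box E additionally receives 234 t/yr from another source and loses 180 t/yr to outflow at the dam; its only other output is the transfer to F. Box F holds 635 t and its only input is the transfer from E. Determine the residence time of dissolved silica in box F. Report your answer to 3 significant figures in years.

Box A: F(A→B) = (684 + 2100) − 848 = 1936.0 t/yr.
Box B: F(B→C) = (1936.0 + 604) − 1170 = 1370.0 t/yr.
Box C: F(C→D) = (1370.0 + 664) − 796 = 1238.0 t/yr.
Box D: F(D→E) = (1238.0 + 154) − 515 = 877.00 t/yr.
Box E: F(E→F) = (877.00 + 234) − 180 = 931.00 t/yr.
Box F throughput = its input = 931.00 t/yr; τ = 635 / 931.00 = 0.6821 yr.

0.682 yr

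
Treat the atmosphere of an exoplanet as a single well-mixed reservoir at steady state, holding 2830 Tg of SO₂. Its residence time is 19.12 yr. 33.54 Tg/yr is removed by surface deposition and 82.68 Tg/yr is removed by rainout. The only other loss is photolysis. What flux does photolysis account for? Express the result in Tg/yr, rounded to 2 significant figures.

Total removal F = M/τ = 2830 / 19.12 = 148.0 Tg/yr.
Photolysis = F − (33.54 + 82.68) = 148.0 − 116.2 = 31.79 Tg/yr.

32 Tg/yr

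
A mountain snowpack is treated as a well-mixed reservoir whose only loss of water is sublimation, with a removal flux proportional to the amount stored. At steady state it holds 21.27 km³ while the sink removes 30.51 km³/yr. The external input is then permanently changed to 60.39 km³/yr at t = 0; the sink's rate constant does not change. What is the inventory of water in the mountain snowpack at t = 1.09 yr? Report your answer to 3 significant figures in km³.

37.7 km³

τ = M₀/F₀ = 21.27/30.51 = 0.6971 yr; rate constant k = 1/τ.
New steady state M_∞ = F₁/k = F₁·τ = 60.39 × 0.6971 = 42.101 km³.
M(t) = M_∞ + (M₀ − M_∞)·e^(−t/τ); t/τ = 1.09/0.6971 = 1.564, so e^(−t/τ) = 0.2094.
M(t) = 42.101 − 20.83 × 0.2094 = 37.739 km³.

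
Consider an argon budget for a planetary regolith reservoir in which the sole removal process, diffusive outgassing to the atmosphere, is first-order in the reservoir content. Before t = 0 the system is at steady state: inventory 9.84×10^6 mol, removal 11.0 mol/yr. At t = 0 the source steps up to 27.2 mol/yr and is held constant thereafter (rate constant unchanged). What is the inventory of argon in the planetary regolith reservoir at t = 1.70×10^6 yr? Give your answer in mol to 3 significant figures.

The sink rate constant is k = F₀/M₀ = 11.0/9.84×10^6 = 1.118×10^-6 yr⁻¹.
Solving dM/dt = F₁ − kM with M(0) = M₀ gives M(t) = F₁/k + (M₀ − F₁/k)·e^(−kt).
F₁/k = 27.2/1.118×10^-6 = 2.4332×10^7 mol; kt = 1.118×10^-6 × 1.70×10^6 = 1.900, e^(−kt) = 0.1495.
M(1.70×10^6) = 2.4332×10^7 + (9.84×10^6 − 2.4332×10^7) × 0.1495 = 2.4332×10^7 − 2.167×10^6 = 2.2165×10^7 mol.

2.22×10^7 mol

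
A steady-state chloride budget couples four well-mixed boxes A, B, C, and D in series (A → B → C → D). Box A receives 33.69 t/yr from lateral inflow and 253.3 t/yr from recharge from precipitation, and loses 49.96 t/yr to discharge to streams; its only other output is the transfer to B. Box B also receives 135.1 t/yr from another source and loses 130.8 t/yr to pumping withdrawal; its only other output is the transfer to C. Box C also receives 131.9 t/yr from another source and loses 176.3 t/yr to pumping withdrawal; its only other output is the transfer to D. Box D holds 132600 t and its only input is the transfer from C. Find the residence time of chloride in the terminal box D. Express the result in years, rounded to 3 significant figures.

Box A: F(A→B) = (33.69 + 253.3) − 49.96 = 237.03 t/yr.
Box B: F(B→C) = (237.03 + 135.1) − 130.8 = 241.33 t/yr.
Box C: F(C→D) = (241.33 + 131.9) − 176.3 = 196.93 t/yr.
Box D throughput = its input = 196.93 t/yr; τ = 132600 / 196.93 = 673.3 yr.

673 yr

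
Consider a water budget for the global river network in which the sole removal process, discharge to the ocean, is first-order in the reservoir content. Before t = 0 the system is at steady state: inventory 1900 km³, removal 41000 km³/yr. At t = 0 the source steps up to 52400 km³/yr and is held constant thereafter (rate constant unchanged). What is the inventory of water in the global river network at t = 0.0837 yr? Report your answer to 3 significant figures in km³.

2340 km³

τ = M₀/F₀ = 1900/41000 = 0.04634 yr; rate constant k = 1/τ.
New steady state M_∞ = F₁/k = F₁·τ = 52400 × 0.04634 = 2428.3 km³.
M(t) = M_∞ + (M₀ − M_∞)·e^(−t/τ); t/τ = 0.0837/0.04634 = 1.806, so e^(−t/τ) = 0.1643.
M(t) = 2428.3 − 528.3 × 0.1643 = 2341.5 km³.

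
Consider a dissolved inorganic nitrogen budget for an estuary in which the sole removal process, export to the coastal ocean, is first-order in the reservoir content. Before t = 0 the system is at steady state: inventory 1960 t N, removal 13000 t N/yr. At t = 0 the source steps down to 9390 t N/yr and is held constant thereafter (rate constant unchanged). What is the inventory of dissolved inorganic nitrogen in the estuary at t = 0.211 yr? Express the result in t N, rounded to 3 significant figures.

τ = M₀/F₀ = 1960/13000 = 0.1508 yr; rate constant k = 1/τ.
New steady state M_∞ = F₁/k = F₁·τ = 9390 × 0.1508 = 1415.7 t N.
M(t) = M_∞ + (M₀ − M_∞)·e^(−t/τ); t/τ = 0.211/0.1508 = 1.399, so e^(−t/τ) = 0.2467.
M(t) = 1415.7 + 544.3 × 0.2467 = 1550.0 t N.

1550 t N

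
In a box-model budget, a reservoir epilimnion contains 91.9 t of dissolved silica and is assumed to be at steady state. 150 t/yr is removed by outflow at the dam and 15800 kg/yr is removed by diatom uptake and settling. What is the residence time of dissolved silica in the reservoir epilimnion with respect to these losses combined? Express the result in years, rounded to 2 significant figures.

0.55 yr

Convert the diatom uptake and settling flux: 15800 kg/yr = 15.80 t/yr.
Total removal = 150.0 + 15.80 = 165.80 t/yr.
τ = M / ΣF_out = 91.9 / 165.80 = 0.5543 yr.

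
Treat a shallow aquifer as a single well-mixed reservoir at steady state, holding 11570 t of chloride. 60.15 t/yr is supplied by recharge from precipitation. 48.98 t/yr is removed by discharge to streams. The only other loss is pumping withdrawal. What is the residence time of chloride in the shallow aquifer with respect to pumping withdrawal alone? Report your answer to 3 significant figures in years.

1040 yr

At steady state ΣF_in = ΣF_out.
ΣF_in = 60.150 t/yr.
Pumping withdrawal flux = ΣF_in − (48.98) = 60.150 − 48.98 = 11.17 t/yr.
τ = M / F = 11570 / 11.17 = 1036 yr.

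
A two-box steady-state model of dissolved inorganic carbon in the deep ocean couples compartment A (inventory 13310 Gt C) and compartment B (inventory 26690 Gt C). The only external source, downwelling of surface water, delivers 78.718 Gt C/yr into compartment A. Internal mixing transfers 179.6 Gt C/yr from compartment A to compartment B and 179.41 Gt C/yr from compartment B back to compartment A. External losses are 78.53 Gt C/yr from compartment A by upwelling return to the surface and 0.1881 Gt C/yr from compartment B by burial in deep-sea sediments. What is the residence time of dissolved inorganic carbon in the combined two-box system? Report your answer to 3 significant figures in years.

508 yr

For the system as a whole, the A↔B exchange is internal and contributes nothing to the throughput; only the external sinks remove mass.
M_total = 13310 + 26690 = 40000 Gt C.
ΣF_external_out = 78.53 + 0.1881 = 78.718 Gt C/yr.
τ = M_total / ΣF_ext = 40000 / 78.718 = 508.1 yr.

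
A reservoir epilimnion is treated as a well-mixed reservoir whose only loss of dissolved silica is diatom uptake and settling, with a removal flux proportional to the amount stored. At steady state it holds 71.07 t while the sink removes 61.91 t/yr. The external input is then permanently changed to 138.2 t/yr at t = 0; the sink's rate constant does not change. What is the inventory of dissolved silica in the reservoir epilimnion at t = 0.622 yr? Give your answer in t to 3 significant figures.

108 t

Residence time τ = M₀/F₀ = 1.148 yr. The eventual steady state is M_∞ = M₀·(F₁/F₀) = 71.07 × 138.2/61.91 = 158.65 t.
The anomaly ΔM(t) = M(t) − M_∞ decays as ΔM₀·e^(−t/τ) with ΔM₀ = 71.07 − 158.65 = −87.58 t.
At t = 0.622 yr, e^(−t/τ) = e^(−0.5418) = 0.5817, so ΔM = −50.94 t and M = 158.65 − 50.94 = 107.71 t.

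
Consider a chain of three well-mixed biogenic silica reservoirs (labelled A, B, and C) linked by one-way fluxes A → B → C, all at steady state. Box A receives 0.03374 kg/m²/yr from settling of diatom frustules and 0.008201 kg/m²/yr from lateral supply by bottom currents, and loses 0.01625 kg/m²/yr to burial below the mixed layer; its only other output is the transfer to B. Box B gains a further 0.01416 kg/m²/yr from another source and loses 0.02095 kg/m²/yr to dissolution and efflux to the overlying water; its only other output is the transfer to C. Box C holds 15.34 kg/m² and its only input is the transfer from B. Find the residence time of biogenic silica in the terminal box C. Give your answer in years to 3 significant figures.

812 yr

Box A: F(A→B) = (0.03374 + 0.008201) − 0.01625 = 0.025691 kg/m²/yr.
Box B: F(B→C) = (0.025691 + 0.01416) − 0.02095 = 0.018901 kg/m²/yr.
Box C throughput = its input = 0.018901 kg/m²/yr; τ = 15.34 / 0.018901 = 811.6 yr.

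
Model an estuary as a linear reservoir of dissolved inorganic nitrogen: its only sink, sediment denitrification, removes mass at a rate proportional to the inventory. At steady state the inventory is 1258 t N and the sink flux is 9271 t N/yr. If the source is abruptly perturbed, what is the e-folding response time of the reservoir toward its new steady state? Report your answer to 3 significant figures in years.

0.136 yr

For a linear reservoir the response time equals the residence time τ = M/F.
τ = 1258 / 9271 = 0.1357 yr.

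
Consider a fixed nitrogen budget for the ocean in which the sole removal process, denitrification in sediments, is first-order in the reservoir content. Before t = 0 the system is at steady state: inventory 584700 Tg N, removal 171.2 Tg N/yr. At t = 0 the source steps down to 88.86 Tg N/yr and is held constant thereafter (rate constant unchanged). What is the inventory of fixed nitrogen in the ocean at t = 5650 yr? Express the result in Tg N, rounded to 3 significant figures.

357000 Tg N

The sink rate constant is k = F₀/M₀ = 171.2/584700 = 0.0002928 yr⁻¹.
Solving dM/dt = F₁ − kM with M(0) = M₀ gives M(t) = F₁/k + (M₀ − F₁/k)·e^(−kt).
F₁/k = 88.86/0.0002928 = 303480 Tg N; kt = 0.0002928 × 5650 = 1.654, e^(−kt) = 0.1912.
M(5650) = 303480 + (584700 − 303480) × 0.1912 = 303480 + 53770 = 357260 Tg N.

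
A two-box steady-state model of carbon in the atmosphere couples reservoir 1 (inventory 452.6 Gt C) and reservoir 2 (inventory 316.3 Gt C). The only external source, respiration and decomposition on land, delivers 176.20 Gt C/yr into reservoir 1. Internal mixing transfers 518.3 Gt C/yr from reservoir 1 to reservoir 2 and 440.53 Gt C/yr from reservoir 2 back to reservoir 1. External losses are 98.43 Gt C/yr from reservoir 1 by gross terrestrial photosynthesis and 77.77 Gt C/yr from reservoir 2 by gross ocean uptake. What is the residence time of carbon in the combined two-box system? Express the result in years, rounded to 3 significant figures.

Treat the two boxes together as one reservoir: the mixing fluxes between them are internal recycling, so τ = ΣM / Σ(external losses).
M_total = 452.6 + 316.3 = 768.90 Gt C.
ΣF_external_out = 98.43 + 77.77 = 176.20 Gt C/yr.
τ = M_total / ΣF_ext = 768.90 / 176.20 = 4.364 yr.

4.36 yr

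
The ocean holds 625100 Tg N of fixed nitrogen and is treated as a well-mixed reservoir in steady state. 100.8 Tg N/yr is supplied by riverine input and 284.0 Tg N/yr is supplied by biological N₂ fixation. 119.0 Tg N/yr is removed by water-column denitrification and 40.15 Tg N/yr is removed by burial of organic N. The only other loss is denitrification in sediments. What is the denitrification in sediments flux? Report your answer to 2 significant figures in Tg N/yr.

230 Tg N/yr

At steady state ΣF_in = ΣF_out.
ΣF_in = 100.8 + 284.0 = 384.80 Tg N/yr.
Denitrification in sediments flux = ΣF_in − (119.0 + 40.15) = 384.80 − 159.2 = 225.7 Tg N/yr.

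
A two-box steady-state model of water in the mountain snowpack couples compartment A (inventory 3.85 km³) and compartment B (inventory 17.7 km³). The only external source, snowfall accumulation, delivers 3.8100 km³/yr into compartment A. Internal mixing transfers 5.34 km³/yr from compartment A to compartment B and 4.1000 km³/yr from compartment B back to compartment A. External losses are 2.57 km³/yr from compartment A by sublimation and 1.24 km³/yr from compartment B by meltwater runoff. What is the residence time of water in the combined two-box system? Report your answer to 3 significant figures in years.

5.66 yr

Residence time in the combined system uses the total inventory and the total *external* removal — internal exchanges between the two boxes cancel.
M_total = 3.85 + 17.7 = 21.550 km³.
ΣF_external_out = 2.57 + 1.24 = 3.8100 km³/yr.
τ = M_total / ΣF_ext = 21.550 / 3.8100 = 5.656 yr.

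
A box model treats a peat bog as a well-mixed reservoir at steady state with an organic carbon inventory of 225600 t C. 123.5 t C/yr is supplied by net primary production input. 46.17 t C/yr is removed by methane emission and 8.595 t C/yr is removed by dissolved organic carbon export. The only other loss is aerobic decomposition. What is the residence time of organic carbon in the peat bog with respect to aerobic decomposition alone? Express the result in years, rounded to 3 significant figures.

3280 yr

At steady state ΣF_in = ΣF_out.
ΣF_in = 123.50 t C/yr.
Aerobic decomposition flux = ΣF_in − (46.17 + 8.595) = 123.50 − 54.77 = 68.73 t C/yr.
τ = M / F = 225600 / 68.73 = 3282 yr.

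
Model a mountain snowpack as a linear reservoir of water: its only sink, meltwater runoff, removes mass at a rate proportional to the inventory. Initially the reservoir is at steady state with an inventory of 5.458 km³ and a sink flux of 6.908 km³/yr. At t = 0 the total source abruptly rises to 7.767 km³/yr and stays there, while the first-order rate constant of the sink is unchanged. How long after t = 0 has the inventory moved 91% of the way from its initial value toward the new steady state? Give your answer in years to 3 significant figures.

1.90 yr

τ = M₀/F₀ = 5.458/6.908 = 0.7901 yr.
The remaining gap fraction is e^(−t/τ); 91% covered ⇒ e^(−t/τ) = 0.0900.
t = −τ ln(0.0900) = 0.7901 × 2.408 = 1.903 yr.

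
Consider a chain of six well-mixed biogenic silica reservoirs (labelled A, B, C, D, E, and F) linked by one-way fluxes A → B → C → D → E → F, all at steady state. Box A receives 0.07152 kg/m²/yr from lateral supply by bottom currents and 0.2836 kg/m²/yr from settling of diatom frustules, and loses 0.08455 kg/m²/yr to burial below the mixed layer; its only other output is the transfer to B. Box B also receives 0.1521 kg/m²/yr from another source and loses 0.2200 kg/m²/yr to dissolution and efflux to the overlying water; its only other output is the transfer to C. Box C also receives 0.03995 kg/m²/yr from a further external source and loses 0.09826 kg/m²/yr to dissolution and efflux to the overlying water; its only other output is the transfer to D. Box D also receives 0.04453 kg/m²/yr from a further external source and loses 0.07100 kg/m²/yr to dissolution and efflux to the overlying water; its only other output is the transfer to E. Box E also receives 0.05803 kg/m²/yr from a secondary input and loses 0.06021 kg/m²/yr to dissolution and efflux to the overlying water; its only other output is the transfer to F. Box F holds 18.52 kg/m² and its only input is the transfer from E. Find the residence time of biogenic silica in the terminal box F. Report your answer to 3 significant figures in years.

Box A: F(A→B) = (0.07152 + 0.2836) − 0.08455 = 0.27057 kg/m²/yr.
Box B: F(B→C) = (0.27057 + 0.1521) − 0.2200 = 0.20267 kg/m²/yr.
Box C: F(C→D) = (0.20267 + 0.03995) − 0.09826 = 0.14436 kg/m²/yr.
Box D: F(D→E) = (0.14436 + 0.04453) − 0.07100 = 0.11789 kg/m²/yr.
Box E: F(E→F) = (0.11789 + 0.05803) − 0.06021 = 0.11571 kg/m²/yr.
Box F throughput = its input = 0.11571 kg/m²/yr; τ = 18.52 / 0.11571 = 160.1 yr.

160 yr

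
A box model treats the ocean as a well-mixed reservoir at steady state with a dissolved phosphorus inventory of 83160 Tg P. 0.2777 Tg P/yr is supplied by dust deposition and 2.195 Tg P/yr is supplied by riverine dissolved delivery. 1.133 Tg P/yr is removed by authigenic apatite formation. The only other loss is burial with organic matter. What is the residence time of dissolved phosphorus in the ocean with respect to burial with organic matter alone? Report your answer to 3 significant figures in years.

At steady state ΣF_in = ΣF_out.
ΣF_in = 0.2777 + 2.195 = 2.4727 Tg P/yr.
Burial with organic matter flux = ΣF_in − (1.133) = 2.4727 − 1.133 = 1.340 Tg P/yr.
τ = M / F = 83160 / 1.340 = 62070 yr.

62100 yr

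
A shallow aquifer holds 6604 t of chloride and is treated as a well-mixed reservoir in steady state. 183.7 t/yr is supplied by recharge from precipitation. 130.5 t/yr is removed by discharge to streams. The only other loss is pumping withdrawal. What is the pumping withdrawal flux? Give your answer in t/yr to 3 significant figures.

53.2 t/yr

At steady state ΣF_in = ΣF_out.
ΣF_in = 183.70 t/yr.
Pumping withdrawal flux = ΣF_in − (130.5) = 183.70 − 130.5 = 53.20 t/yr.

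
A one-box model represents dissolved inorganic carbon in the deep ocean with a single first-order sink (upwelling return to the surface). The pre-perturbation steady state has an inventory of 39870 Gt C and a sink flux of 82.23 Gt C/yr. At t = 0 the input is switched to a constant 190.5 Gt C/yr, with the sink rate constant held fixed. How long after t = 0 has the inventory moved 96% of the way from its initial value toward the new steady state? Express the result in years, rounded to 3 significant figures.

τ = M₀/F₀ = 39870/82.23 = 484.9 yr.
The remaining gap fraction is e^(−t/τ); 96% covered ⇒ e^(−t/τ) = 0.0400.
t = −τ ln(0.0400) = 484.9 × 3.219 = 1561 yr.

1560 yr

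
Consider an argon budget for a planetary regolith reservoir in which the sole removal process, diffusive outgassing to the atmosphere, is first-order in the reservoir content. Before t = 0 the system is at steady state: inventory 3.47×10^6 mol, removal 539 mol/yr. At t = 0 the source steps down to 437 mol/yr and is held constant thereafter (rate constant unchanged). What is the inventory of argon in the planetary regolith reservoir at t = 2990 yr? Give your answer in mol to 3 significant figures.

3.23×10^6 mol

The sink rate constant is k = F₀/M₀ = 539/3.47×10^6 = 0.0001553 yr⁻¹.
Solving dM/dt = F₁ − kM with M(0) = M₀ gives M(t) = F₁/k + (M₀ − F₁/k)·e^(−kt).
F₁/k = 437/0.0001553 = 2.8133×10^6 mol; kt = 0.0001553 × 2990 = 0.4644, e^(−kt) = 0.6285.
M(2990) = 2.8133×10^6 + (3.47×10^6 − 2.8133×10^6) × 0.6285 = 2.8133×10^6 + 412700 = 3.2260×10^6 mol.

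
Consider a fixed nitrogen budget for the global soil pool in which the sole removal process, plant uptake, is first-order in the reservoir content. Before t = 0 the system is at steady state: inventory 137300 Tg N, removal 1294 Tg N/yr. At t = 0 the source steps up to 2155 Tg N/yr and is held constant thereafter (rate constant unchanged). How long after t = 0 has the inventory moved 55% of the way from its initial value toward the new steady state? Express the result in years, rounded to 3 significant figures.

τ = M₀/F₀ = 137300/1294 = 106.1 yr.
The remaining gap fraction is e^(−t/τ); 55% covered ⇒ e^(−t/τ) = 0.450.
t = −τ ln(0.450) = 106.1 × 0.7985 = 84.73 yr.

84.7 yr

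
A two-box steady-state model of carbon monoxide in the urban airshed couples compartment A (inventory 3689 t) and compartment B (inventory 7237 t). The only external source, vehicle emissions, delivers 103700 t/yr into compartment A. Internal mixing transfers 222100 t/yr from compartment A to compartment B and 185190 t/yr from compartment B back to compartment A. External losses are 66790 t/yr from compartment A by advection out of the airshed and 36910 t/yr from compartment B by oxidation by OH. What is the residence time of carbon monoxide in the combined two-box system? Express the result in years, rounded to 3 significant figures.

0.105 yr

Residence time in the combined system uses the total inventory and the total *external* removal — internal exchanges between the two boxes cancel.
M_total = 3689 + 7237 = 10926 t.
ΣF_external_out = 66790 + 36910 = 103700 t/yr.
τ = M_total / ΣF_ext = 10926 / 103700 = 0.1054 yr.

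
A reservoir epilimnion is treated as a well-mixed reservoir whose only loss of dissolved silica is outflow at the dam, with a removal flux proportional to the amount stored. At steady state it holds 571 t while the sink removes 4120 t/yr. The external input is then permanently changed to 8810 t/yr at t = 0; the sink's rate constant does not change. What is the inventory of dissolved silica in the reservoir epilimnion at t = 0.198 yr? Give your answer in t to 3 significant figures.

1070 t

τ = M₀/F₀ = 571/4120 = 0.1386 yr; rate constant k = 1/τ.
New steady state M_∞ = F₁/k = F₁·τ = 8810 × 0.1386 = 1221.0 t.
M(t) = M_∞ + (M₀ − M_∞)·e^(−t/τ); t/τ = 0.198/0.1386 = 1.429, so e^(−t/τ) = 0.2396.
M(t) = 1221.0 − 650.0 × 0.2396 = 1065.2 t.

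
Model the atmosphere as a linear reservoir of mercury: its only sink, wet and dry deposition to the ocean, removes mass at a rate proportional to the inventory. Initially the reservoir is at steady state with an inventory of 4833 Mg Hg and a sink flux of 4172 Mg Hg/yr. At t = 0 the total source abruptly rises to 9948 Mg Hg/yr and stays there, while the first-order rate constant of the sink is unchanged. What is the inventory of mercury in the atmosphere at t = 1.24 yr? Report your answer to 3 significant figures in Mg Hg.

τ = M₀/F₀ = 4833/4172 = 1.158 yr; rate constant k = 1/τ.
New steady state M_∞ = F₁/k = F₁·τ = 9948 × 1.158 = 11524 Mg Hg.
M(t) = M_∞ + (M₀ − M_∞)·e^(−t/τ); t/τ = 1.24/1.158 = 1.070, so e^(−t/τ) = 0.3429.
M(t) = 11524 − 6691 × 0.3429 = 9230.0 Mg Hg.

9230 Mg Hg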